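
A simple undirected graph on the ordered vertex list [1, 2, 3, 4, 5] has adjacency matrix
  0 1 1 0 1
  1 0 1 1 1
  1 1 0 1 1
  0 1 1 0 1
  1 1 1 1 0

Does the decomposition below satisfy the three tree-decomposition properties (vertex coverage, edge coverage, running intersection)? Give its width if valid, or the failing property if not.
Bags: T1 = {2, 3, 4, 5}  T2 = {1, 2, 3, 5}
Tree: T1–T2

Vertex coverage: the bags together contain {1, 2, 3, 4, 5}, the full vertex set. Edge coverage: each edge of G has both endpoints in at least one bag. Running intersection: for every vertex, the bags containing it form a connected subtree. All three properties hold, so this is a valid tree decomposition of width max|bag| − 1 = 3, and hence tw(G) ≤ 3.

Yes; width 3.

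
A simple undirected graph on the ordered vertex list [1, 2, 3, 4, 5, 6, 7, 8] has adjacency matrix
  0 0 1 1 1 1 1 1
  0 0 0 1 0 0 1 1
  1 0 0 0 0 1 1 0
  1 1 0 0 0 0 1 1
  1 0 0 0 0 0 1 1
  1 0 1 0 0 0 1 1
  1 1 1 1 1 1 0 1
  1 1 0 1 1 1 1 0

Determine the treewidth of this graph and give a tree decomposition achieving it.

Treewidth 3.
Bags: B1 = {1, 4, 7, 8}  B2 = {2, 4, 7, 8}  B3 = {1, 6, 7, 8}  B4 = {1, 3, 6, 7}  B5 = {1, 5, 7, 8}
Tree: B1–B2, B1–B3, B3–B4, B3–B5

Each bag holds 4 vertices, so the decomposition has width 3, which upper-bounds the treewidth. For the lower bound, the 4 vertices {1, 4, 7, 8} are pairwise adjacent, and any tree decomposition puts a clique entirely inside one bag — forcing width ≥ 3. Therefore the treewidth is 3.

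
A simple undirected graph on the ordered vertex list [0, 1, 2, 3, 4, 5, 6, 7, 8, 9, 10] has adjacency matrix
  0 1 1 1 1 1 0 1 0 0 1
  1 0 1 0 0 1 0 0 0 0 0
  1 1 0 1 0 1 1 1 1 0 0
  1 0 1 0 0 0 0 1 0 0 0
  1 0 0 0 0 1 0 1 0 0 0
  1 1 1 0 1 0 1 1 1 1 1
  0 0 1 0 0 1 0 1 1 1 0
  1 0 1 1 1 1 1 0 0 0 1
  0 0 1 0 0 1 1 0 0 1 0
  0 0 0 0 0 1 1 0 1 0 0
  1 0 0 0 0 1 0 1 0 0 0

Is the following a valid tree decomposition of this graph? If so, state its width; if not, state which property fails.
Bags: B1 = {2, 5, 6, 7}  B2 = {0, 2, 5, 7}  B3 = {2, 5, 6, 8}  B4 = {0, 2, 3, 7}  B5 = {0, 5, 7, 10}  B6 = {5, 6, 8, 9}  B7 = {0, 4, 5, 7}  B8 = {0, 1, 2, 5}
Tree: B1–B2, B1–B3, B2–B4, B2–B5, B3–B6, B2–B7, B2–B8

Every vertex of G appears in some bag (union = {0, 1, 2, 3, 4, 5, 6, 7, 8, 9, 10}); every edge is covered by a bag; and for each vertex v the set of bags containing v is connected in the bag tree. The decomposition is therefore valid. The largest bag has 4 vertices, so the width is 3.

Yes; width 3.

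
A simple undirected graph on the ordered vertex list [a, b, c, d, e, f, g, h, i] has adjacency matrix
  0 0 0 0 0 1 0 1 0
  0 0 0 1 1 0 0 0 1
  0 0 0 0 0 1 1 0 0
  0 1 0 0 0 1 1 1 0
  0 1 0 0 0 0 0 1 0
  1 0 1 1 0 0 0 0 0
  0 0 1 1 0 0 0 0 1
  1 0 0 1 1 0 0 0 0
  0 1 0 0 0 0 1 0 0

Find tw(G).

A width-3 tree decomposition is:
Bags: B1 = {a, c, f, h}  B2 = {c, d, f, h}  B3 = {c, d, g, h}  B4 = {d, e, g, h}  B5 = {b, d, e, g}  B6 = {b, e, g, i}
Tree: B1–B2, B2–B3, B3–B4, B4–B5, B5–B6
The largest bag has 4 vertices, giving width 3; this decomposition certifies tw(G) ≤ 3. For the lower bound: the 4 vertex sets {a,c,f}, {h}, {d}, {b,e,g,i} are disjoint, each induces a connected subgraph, and every pair is joined by at least one edge of G. Contracting each set to a single vertex therefore yields K_{4} as a minor, and since treewidth is minor-monotone, tw(G) ≥ tw(K_{4}) = 3. The upper and lower bounds meet at 3, so that is the treewidth.

3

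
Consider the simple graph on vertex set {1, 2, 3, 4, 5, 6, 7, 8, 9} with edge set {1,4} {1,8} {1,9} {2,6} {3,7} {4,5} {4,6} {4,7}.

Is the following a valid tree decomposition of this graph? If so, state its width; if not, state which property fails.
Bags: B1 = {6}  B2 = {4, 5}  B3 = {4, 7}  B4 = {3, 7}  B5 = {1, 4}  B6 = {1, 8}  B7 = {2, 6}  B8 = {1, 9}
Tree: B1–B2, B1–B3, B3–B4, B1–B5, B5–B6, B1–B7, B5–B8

No — edge (4,6) lies in no bag.

A tree decomposition must satisfy three properties: every vertex lies in some bag; for every edge, both endpoints lie together in some bag; and for every vertex, the bags containing it form a connected subtree. Here edge (4,6) lies in no bag, so the decomposition is invalid.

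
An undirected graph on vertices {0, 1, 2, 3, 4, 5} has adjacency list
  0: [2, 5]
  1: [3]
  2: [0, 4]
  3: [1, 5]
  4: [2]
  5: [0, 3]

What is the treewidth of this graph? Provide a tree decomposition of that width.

Treewidth 1.
One optimal decomposition is:
Bags: B1 = {3, 5}  B2 = {1, 3}  B3 = {0, 5}  B4 = {0, 2}  B5 = {2, 4}
Tree: B1–B2, B1–B3, B3–B4, B4–B5

Every bag has size at most 2, so the width is 2 − 1 = 1 and tw(G) ≤ 1. G has an edge, so its treewidth is at least 1. Therefore the treewidth is 1.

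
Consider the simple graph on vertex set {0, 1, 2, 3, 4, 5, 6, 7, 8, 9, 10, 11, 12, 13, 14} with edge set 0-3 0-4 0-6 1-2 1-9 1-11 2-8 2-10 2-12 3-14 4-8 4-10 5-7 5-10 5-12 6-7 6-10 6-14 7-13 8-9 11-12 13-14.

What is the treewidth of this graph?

A width-3 tree decomposition is:
Bags: B1 = {3, 7, 13, 14}  B2 = {3, 6, 7, 14}  B3 = {0, 3, 6, 7}  B4 = {0, 5, 6, 7}  B5 = {0, 5, 6, 10}  B6 = {0, 4, 5, 10}  B7 = {4, 5, 10, 12}  B8 = {2, 4, 10, 12}  B9 = {2, 4, 8, 12}  B10 = {2, 8, 11, 12}  B11 = {1, 2, 8, 11}  B12 = {1, 8, 9, 11}
Tree: B1–B2, B2–B3, B3–B4, B4–B5, B5–B6, B6–B7, B7–B8, B8–B9, B9–B10, B10–B11, B11–B12
Every bag has size at most 4, so the width is 4 − 1 = 3 and tw(G) ≤ 3. For the lower bound: the 4 vertex sets {3,13,14}, {7}, {6}, {0,4,5,10} are disjoint, each induces a connected subgraph, and every pair is joined by at least one edge of G. Contracting each set to a single vertex therefore yields K_{4} as a minor, and since treewidth is minor-monotone, tw(G) ≥ tw(K_{4}) = 3. Therefore the treewidth is 3.

3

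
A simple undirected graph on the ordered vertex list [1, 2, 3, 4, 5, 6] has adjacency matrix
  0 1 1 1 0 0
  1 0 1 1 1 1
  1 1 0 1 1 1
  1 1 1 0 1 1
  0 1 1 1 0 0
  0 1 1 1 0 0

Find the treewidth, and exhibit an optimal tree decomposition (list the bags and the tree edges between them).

Treewidth 3.
One such decomposition:
Bags: B1 = {2, 3, 4, 6}  B2 = {2, 3, 4, 5}  B3 = {1, 2, 3, 4}
Tree: B1–B2, B1–B3

The largest bag has 4 vertices, giving width 3; this decomposition certifies tw(G) ≤ 3. For the lower bound, the 4 vertices {1, 2, 3, 4} are pairwise adjacent, and any tree decomposition puts a clique entirely inside one bag — forcing width ≥ 3. The upper and lower bounds meet at 3, so that is the treewidth.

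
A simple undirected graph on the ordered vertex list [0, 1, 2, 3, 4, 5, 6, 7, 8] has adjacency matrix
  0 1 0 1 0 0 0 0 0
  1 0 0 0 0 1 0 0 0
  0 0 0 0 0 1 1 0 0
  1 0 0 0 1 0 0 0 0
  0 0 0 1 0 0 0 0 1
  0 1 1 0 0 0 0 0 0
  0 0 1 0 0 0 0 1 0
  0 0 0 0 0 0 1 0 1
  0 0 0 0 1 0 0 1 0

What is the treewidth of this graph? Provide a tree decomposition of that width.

Treewidth 2.
One optimal decomposition is:
Bags: B1 = {0, 3, 4}  B2 = {0, 1, 4}  B3 = {1, 4, 5}  B4 = {2, 4, 5}  B5 = {2, 4, 6}  B6 = {4, 6, 7}  B7 = {4, 7, 8}
Tree: B1–B2, B2–B3, B3–B4, B4–B5, B5–B6, B6–B7

Each bag holds 3 vertices, so the decomposition has width 2, which upper-bounds the treewidth. Since 4–3–0–1–5–2–6–7–8–4 is a cycle in G, G is not acyclic. Forests are exactly the graphs of treewidth ≤ 1, so tw(G) ≥ 2. Hence tw(G) = 2 exactly.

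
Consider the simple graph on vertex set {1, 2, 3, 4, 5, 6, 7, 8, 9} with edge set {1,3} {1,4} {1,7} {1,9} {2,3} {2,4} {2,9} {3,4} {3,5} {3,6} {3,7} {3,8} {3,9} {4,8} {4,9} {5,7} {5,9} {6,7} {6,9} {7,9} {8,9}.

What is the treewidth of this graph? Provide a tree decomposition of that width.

The largest bag has 4 vertices, giving width 3; this decomposition certifies tw(G) ≤ 3. On the other hand G contains the 4-clique {3, 4, 8, 9}. A clique must lie in a single bag of any decomposition, so no decomposition can have width below 3. Combining the bounds, tw(G) = 3.

Treewidth 3.
Bags: B1 = {1, 3, 7, 9}  B2 = {1, 3, 4, 9}  B3 = {3, 5, 7, 9}  B4 = {3, 4, 8, 9}  B5 = {3, 6, 7, 9}  B6 = {2, 3, 4, 9}
Tree: B1–B2, B1–B3, B2–B4, B1–B5, B2–B6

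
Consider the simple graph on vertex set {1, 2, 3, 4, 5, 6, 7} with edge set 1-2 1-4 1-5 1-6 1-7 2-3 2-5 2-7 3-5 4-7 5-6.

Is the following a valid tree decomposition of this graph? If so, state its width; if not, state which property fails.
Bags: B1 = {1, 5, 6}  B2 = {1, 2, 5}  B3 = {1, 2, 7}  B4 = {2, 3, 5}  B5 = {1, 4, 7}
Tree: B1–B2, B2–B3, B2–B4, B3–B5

Checking the three conditions: (i) the bags cover all of {1, 2, 3, 4, 5, 6, 7}; (ii) for each edge, some bag contains both endpoints; (iii) the bags containing any fixed vertex form a subtree. All hold, so the decomposition is valid with width 3 − 1 = 2.

Yes; width 2.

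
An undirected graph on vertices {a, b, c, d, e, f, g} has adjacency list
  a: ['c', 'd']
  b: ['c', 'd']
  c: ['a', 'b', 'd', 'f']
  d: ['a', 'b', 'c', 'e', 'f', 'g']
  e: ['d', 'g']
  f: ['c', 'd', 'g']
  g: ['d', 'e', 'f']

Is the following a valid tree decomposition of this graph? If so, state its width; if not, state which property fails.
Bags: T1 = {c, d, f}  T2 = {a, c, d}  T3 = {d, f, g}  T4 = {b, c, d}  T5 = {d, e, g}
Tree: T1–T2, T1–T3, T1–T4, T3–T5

Every vertex of G appears in some bag (union = {a, b, c, d, e, f, g}); every edge is covered by a bag; and for each vertex v the set of bags containing v is connected in the bag tree. The decomposition is therefore valid. The largest bag has 3 vertices, so the width is 2.

Yes; width 2.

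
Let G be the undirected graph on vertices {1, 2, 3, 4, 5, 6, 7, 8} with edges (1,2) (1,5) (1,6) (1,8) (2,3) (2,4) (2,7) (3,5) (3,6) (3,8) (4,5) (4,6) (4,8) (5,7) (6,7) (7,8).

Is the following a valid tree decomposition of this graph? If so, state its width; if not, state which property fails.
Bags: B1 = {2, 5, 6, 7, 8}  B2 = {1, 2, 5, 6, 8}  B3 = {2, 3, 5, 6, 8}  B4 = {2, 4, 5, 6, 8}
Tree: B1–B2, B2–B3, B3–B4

Every vertex of G appears in some bag (union = {1, 2, 3, 4, 5, 6, 7, 8}); every edge is covered by a bag; and for each vertex v the set of bags containing v is connected in the bag tree. The decomposition is therefore valid. The largest bag has 5 vertices, so the width is 4.

Yes; width 4.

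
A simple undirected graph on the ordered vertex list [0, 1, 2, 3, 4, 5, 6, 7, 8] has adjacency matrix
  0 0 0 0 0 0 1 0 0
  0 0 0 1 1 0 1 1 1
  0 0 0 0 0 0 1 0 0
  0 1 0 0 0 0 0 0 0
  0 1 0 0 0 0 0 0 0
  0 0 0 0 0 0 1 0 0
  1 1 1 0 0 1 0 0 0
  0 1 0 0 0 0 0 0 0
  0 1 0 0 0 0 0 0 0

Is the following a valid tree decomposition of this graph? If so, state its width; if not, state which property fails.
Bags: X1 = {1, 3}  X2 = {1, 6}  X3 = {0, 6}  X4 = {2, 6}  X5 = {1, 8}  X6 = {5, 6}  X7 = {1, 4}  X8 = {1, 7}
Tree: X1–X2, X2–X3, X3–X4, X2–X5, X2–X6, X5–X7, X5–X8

Vertex coverage: the bags together contain {0, 1, 2, 3, 4, 5, 6, 7, 8}, the full vertex set. Edge coverage: each edge of G has both endpoints in at least one bag. Running intersection: for every vertex, the bags containing it form a connected subtree. All three properties hold, so this is a valid tree decomposition of width max|bag| − 1 = 1, and hence tw(G) ≤ 1.

Yes; width 1.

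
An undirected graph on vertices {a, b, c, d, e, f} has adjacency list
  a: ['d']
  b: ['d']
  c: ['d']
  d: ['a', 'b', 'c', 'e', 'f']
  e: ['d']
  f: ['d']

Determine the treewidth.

A width-1 tree decomposition is:
Bags: B1 = {b, d}  B2 = {a, d}  B3 = {d, e}  B4 = {c, d}  B5 = {d, f}
Tree: B1–B2, B2–B3, B2–B4, B2–B5
The largest bag has 2 vertices, giving width 1; this decomposition certifies tw(G) ≤ 1. Since G has at least one edge (e.g. d–b), it is not an edgeless graph, so tw(G) ≥ 1. Therefore the treewidth is 1.

1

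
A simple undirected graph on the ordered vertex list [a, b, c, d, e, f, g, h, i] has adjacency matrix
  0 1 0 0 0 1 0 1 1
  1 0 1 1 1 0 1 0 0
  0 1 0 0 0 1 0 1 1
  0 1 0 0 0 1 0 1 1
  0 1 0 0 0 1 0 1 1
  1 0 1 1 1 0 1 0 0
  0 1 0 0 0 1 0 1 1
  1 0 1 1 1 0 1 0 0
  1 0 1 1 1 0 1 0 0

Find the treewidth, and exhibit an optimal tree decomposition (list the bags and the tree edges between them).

The largest bag has 5 vertices, giving width 4; this decomposition certifies tw(G) ≤ 4. For the lower bound: the 5 vertex sets {g,i}, {e,h}, {d,f}, {b}, {c} are disjoint, each induces a connected subgraph, and every pair is joined by at least one edge of G. Contracting each set to a single vertex therefore yields K_{5} as a minor, and since treewidth is minor-monotone, tw(G) ≥ tw(K_{5}) = 4. Therefore the treewidth is 4.

Treewidth 4.
Bags: B1 = {b, f, g, h, i}  B2 = {b, e, f, h, i}  B3 = {b, d, f, h, i}  B4 = {b, c, f, h, i}  B5 = {a, b, f, h, i}
Tree: B1–B2, B2–B3, B3–B4, B4–B5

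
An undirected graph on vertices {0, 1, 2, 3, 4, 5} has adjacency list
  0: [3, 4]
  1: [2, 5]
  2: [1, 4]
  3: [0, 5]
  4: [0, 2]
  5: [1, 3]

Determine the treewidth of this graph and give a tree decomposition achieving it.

Each bag holds 3 vertices, so the decomposition has width 2, which upper-bounds the treewidth. For the lower bound, G contains the cycle 3–0–4–2–1–5–3, so G is not a forest; only forests have treewidth ≤ 1, hence tw(G) ≥ 2. Therefore the treewidth is 2.

Treewidth 2.
One optimal decomposition is:
Bags: B1 = {0, 3, 4}  B2 = {2, 3, 4}  B3 = {1, 2, 3}  B4 = {1, 3, 5}
Tree: B1–B2, B2–B3, B3–B4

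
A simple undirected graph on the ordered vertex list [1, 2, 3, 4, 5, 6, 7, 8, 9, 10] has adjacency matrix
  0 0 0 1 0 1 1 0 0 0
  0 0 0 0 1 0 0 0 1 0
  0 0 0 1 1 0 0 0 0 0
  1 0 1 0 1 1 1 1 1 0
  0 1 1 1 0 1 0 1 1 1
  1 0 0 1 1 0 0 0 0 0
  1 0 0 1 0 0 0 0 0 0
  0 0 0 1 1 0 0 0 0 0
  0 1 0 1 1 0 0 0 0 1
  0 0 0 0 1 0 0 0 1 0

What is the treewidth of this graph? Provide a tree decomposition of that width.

Treewidth 2.
One such decomposition:
Bags: B1 = {4, 5, 9}  B2 = {4, 5, 8}  B3 = {2, 5, 9}  B4 = {4, 5, 6}  B5 = {3, 4, 5}  B6 = {1, 4, 6}  B7 = {1, 4, 7}  B8 = {5, 9, 10}
Tree: B1–B2, B1–B3, B1–B4, B1–B5, B4–B6, B6–B7, B3–B8

Each bag holds 3 vertices, so the decomposition has width 2, which upper-bounds the treewidth. On the other hand G contains the 3-clique {2, 5, 9}. A clique must lie in a single bag of any decomposition, so no decomposition can have width below 2. The upper and lower bounds meet at 2, so that is the treewidth.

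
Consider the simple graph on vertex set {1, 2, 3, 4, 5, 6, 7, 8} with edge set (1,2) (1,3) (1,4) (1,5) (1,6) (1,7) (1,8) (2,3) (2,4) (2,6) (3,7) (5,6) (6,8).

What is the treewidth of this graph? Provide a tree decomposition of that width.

Treewidth 2.
One such decomposition:
Bags: B1 = {1, 2, 6}  B2 = {1, 5, 6}  B3 = {1, 2, 3}  B4 = {1, 3, 7}  B5 = {1, 2, 4}  B6 = {1, 6, 8}
Tree: B1–B2, B1–B3, B3–B4, B3–B5, B2–B6

The largest bag has 3 vertices, giving width 2; this decomposition certifies tw(G) ≤ 2. Conversely, {1, 6, 8} is a clique of size 3, and the vertices of any clique must share a bag in every tree decomposition; so some bag has ≥ 3 vertices and tw(G) ≥ 2. Combining the bounds, tw(G) = 2.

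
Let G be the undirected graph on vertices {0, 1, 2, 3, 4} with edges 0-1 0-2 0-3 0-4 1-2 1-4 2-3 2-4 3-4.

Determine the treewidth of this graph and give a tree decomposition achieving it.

Treewidth 3.
Bags: B1 = {0, 2, 3, 4}  B2 = {0, 1, 2, 4}
Tree: B1–B2

Every bag has size at most 4, so the width is 4 − 1 = 3 and tw(G) ≤ 3. For the lower bound, the 4 vertices {0, 1, 2, 4} are pairwise adjacent, and any tree decomposition puts a clique entirely inside one bag — forcing width ≥ 3. Hence tw(G) = 3 exactly.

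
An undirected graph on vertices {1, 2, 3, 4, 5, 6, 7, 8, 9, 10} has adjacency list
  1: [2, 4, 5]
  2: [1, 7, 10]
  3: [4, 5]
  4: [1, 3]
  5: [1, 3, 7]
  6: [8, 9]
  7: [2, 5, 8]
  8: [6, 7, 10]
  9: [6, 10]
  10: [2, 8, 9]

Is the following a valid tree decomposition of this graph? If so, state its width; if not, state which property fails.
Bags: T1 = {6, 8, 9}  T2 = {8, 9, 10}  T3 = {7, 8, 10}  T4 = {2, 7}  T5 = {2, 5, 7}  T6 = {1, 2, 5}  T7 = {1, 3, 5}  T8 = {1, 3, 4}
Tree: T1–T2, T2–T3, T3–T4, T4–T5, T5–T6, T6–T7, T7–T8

A tree decomposition must satisfy three properties: every vertex lies in some bag; for every edge, both endpoints lie together in some bag; and for every vertex, the bags containing it form a connected subtree. Here edge (10,2) lies in no bag, so the decomposition is invalid.

No — edge (10,2) lies in no bag.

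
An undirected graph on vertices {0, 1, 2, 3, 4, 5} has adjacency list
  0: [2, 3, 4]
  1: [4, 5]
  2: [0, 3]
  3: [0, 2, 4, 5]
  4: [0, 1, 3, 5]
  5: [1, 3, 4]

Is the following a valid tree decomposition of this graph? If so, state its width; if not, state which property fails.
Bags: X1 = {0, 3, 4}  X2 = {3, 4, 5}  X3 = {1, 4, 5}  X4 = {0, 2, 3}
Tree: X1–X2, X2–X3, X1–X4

Yes; width 2.

Checking the three conditions: (i) the bags cover all of {0, 1, 2, 3, 4, 5}; (ii) for each edge, some bag contains both endpoints; (iii) the bags containing any fixed vertex form a subtree. All hold, so the decomposition is valid with width 3 − 1 = 2.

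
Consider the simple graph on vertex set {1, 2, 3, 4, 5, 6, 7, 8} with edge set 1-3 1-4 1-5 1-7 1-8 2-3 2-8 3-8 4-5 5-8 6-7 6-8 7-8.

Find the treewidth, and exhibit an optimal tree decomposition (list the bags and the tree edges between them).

The largest bag has 3 vertices, giving width 2; this decomposition certifies tw(G) ≤ 2. Conversely, {1, 3, 8} is a clique of size 3, and the vertices of any clique must share a bag in every tree decomposition; so some bag has ≥ 3 vertices and tw(G) ≥ 2. The upper and lower bounds meet at 2, so that is the treewidth.

Treewidth 2.
One optimal decomposition is:
Bags: B1 = {1, 3, 8}  B2 = {1, 7, 8}  B3 = {1, 5, 8}  B4 = {1, 4, 5}  B5 = {6, 7, 8}  B6 = {2, 3, 8}
Tree: B1–B2, B1–B3, B3–B4, B2–B5, B1–B6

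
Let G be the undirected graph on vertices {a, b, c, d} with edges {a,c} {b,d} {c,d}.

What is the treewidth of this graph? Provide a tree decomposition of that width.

Treewidth 1.
One optimal decomposition is:
Bags: B1 = {b, d}  B2 = {c, d}  B3 = {a, c}
Tree: B1–B2, B2–B3

The largest bag has 2 vertices, giving width 1; this decomposition certifies tw(G) ≤ 1. Any graph with an edge has treewidth ≥ 1, and G has the edge b–d. Therefore the treewidth is 1.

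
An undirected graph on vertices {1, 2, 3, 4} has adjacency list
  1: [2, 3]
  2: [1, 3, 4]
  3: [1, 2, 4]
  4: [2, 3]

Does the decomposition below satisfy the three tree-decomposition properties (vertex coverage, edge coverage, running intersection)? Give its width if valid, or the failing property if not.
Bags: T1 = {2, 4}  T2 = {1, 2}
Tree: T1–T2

No — vertex 3 appears in no bag.

A tree decomposition must satisfy three properties: every vertex lies in some bag; for every edge, both endpoints lie together in some bag; and for every vertex, the bags containing it form a connected subtree. Here vertex 3 appears in no bag, so the decomposition is invalid.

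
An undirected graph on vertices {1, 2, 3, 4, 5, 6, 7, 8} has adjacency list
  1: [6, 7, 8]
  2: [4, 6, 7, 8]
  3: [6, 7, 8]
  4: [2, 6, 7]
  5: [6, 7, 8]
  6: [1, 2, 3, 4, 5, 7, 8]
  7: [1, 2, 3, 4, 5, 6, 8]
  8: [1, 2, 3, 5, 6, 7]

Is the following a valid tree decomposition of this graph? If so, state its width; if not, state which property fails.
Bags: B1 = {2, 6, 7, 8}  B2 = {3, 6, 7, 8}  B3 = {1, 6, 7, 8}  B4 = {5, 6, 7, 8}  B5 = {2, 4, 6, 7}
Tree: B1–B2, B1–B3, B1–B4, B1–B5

Yes; width 3.

Checking the three conditions: (i) the bags cover all of {1, 2, 3, 4, 5, 6, 7, 8}; (ii) for each edge, some bag contains both endpoints; (iii) the bags containing any fixed vertex form a subtree. All hold, so the decomposition is valid with width 4 − 1 = 3.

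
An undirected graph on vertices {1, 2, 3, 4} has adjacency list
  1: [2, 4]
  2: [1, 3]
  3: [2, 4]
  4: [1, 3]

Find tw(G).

2

A width-2 tree decomposition is:
Bags: B1 = {1, 2, 4}  B2 = {2, 3, 4}
Tree: B1–B2
The largest bag has 3 vertices, giving width 2; this decomposition certifies tw(G) ≤ 2. Since 2–1–4–3–2 is a cycle in G, G is not acyclic. Forests are exactly the graphs of treewidth ≤ 1, so tw(G) ≥ 2. Therefore the treewidth is 2.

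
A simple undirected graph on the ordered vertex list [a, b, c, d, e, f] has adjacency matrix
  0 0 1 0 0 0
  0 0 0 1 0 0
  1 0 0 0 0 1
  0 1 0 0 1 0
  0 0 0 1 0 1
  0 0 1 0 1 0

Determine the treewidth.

1

A width-1 tree decomposition is:
Bags: B1 = {a, c}  B2 = {c, f}  B3 = {e, f}  B4 = {d, e}  B5 = {b, d}
Tree: B1–B2, B2–B3, B3–B4, B4–B5
Every bag has size at most 2, so the width is 2 − 1 = 1 and tw(G) ≤ 1. Since G has at least one edge (e.g. a–c), it is not an edgeless graph, so tw(G) ≥ 1. Combining the bounds, tw(G) = 1.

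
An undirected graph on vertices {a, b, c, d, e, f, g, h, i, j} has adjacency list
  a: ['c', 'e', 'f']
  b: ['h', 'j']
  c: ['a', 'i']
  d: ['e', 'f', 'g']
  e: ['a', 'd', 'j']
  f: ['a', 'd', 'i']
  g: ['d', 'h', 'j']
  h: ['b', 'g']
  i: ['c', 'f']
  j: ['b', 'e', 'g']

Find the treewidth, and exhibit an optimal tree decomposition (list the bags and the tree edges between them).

Treewidth 2.
One optimal decomposition is:
Bags: B1 = {c, f, i}  B2 = {a, c, f}  B3 = {a, d, f}  B4 = {a, d, e}  B5 = {d, e, g}  B6 = {e, g, j}  B7 = {g, h, j}  B8 = {b, h, j}
Tree: B1–B2, B2–B3, B3–B4, B4–B5, B5–B6, B6–B7, B7–B8

Each bag holds 3 vertices, so the decomposition has width 2, which upper-bounds the treewidth. Since i–c–a–f–i is a cycle in G, G is not acyclic. Forests are exactly the graphs of treewidth ≤ 1, so tw(G) ≥ 2. Hence tw(G) = 2 exactly.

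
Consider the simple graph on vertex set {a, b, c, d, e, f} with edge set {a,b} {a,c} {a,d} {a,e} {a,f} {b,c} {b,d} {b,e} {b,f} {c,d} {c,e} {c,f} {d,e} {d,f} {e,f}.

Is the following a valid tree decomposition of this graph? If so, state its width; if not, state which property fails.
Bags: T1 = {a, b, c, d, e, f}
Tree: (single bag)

Vertex coverage: the bags together contain {a, b, c, d, e, f}, the full vertex set. Edge coverage: each edge of G has both endpoints in at least one bag. Running intersection: for every vertex, the bags containing it form a connected subtree. All three properties hold, so this is a valid tree decomposition of width max|bag| − 1 = 5, and hence tw(G) ≤ 5.

Yes; width 5.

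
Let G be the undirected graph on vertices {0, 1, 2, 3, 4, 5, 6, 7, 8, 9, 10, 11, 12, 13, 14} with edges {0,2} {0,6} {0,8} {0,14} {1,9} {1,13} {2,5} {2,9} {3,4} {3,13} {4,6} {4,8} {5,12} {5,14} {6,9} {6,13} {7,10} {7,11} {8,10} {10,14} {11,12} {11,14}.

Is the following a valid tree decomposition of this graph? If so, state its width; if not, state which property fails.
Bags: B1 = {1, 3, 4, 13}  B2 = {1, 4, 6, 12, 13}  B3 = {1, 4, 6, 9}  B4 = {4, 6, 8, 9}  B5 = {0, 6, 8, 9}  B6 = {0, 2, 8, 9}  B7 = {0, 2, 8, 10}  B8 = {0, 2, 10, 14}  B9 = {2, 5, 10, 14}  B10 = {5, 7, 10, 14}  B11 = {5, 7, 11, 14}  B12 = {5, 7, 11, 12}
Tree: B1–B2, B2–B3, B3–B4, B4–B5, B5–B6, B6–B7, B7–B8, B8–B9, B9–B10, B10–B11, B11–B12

A tree decomposition must satisfy three properties: every vertex lies in some bag; for every edge, both endpoints lie together in some bag; and for every vertex, the bags containing it form a connected subtree. Here bags containing vertex 12 are not connected in the tree, so the decomposition is invalid.

No — bags containing vertex 12 are not connected in the tree.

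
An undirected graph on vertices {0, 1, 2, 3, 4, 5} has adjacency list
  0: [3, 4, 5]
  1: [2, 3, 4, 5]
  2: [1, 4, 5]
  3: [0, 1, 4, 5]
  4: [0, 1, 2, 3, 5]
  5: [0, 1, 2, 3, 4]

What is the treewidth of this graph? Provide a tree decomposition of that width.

Treewidth 3.
Bags: B1 = {1, 3, 4, 5}  B2 = {1, 2, 4, 5}  B3 = {0, 3, 4, 5}
Tree: B1–B2, B1–B3

The largest bag has 4 vertices, giving width 3; this decomposition certifies tw(G) ≤ 3. On the other hand G contains the 4-clique {0, 3, 4, 5}. A clique must lie in a single bag of any decomposition, so no decomposition can have width below 3. Hence tw(G) = 3 exactly.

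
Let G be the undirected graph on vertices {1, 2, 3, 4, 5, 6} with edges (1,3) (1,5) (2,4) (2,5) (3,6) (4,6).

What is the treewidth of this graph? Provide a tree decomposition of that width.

Each bag holds 3 vertices, so the decomposition has width 2, which upper-bounds the treewidth. For the lower bound, G contains the cycle 6–3–1–5–2–4–6, so G is not a forest; only forests have treewidth ≤ 1, hence tw(G) ≥ 2. Therefore the treewidth is 2.

Treewidth 2.
Bags: B1 = {1, 3, 6}  B2 = {1, 5, 6}  B3 = {2, 5, 6}  B4 = {2, 4, 6}
Tree: B1–B2, B2–B3, B3–B4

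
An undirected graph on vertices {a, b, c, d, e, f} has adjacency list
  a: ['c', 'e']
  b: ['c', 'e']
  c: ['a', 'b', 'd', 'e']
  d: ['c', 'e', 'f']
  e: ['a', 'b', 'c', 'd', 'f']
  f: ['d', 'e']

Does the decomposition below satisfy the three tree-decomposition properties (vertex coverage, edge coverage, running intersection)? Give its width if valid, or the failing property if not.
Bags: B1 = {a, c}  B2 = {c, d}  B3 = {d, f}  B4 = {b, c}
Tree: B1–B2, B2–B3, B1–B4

A tree decomposition must satisfy three properties: every vertex lies in some bag; for every edge, both endpoints lie together in some bag; and for every vertex, the bags containing it form a connected subtree. Here vertex e appears in no bag, so the decomposition is invalid.

No — vertex e appears in no bag.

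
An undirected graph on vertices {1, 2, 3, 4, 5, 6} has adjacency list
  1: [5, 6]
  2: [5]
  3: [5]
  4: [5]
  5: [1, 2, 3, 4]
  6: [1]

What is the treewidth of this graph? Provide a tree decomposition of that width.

Each bag holds 2 vertices, so the decomposition has width 1, which upper-bounds the treewidth. G has an edge, so its treewidth is at least 1. Hence tw(G) = 1 exactly.

Treewidth 1.
One such decomposition:
Bags: B1 = {4, 5}  B2 = {3, 5}  B3 = {2, 5}  B4 = {1, 5}  B5 = {1, 6}
Tree: B1–B2, B1–B3, B2–B4, B4–B5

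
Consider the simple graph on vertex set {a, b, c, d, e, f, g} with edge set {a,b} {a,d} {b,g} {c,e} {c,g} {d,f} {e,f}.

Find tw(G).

2

A width-2 tree decomposition is:
Bags: B1 = {b, c, g}  B2 = {a, b, c}  B3 = {a, c, d}  B4 = {c, d, f}  B5 = {c, e, f}
Tree: B1–B2, B2–B3, B3–B4, B4–B5
The largest bag has 3 vertices, giving width 2; this decomposition certifies tw(G) ≤ 2. Since c–g–b–a–d–f–e–c is a cycle in G, G is not acyclic. Forests are exactly the graphs of treewidth ≤ 1, so tw(G) ≥ 2. Hence tw(G) = 2 exactly.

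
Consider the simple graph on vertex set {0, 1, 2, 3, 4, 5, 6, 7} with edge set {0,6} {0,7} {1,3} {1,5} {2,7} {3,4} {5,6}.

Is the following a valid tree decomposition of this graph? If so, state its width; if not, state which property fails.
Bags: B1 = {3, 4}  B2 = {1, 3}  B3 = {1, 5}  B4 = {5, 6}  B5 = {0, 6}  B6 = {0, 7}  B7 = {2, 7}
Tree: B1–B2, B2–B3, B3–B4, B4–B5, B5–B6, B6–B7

Checking the three conditions: (i) the bags cover all of {0, 1, 2, 3, 4, 5, 6, 7}; (ii) for each edge, some bag contains both endpoints; (iii) the bags containing any fixed vertex form a subtree. All hold, so the decomposition is valid with width 2 − 1 = 1.

Yes; width 1.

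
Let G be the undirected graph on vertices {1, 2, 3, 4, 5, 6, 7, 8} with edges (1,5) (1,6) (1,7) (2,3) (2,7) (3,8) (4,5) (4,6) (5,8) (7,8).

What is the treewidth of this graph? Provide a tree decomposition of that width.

The largest bag has 3 vertices, giving width 2; this decomposition certifies tw(G) ≤ 2. For the lower bound, G contains the cycle 4–6–1–5–4, so G is not a forest; only forests have treewidth ≤ 1, hence tw(G) ≥ 2. The upper and lower bounds meet at 2, so that is the treewidth.

Treewidth 2.
Bags: B1 = {4, 5, 6}  B2 = {1, 5, 6}  B3 = {1, 5, 8}  B4 = {1, 7, 8}  B5 = {3, 7, 8}  B6 = {2, 3, 7}
Tree: B1–B2, B2–B3, B3–B4, B4–B5, B5–B6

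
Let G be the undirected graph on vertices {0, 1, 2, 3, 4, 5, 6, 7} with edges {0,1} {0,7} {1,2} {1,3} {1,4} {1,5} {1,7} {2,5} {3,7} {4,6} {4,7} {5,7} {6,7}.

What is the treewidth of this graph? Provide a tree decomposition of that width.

Treewidth 2.
Bags: B1 = {1, 5, 7}  B2 = {0, 1, 7}  B3 = {1, 4, 7}  B4 = {1, 3, 7}  B5 = {1, 2, 5}  B6 = {4, 6, 7}
Tree: B1–B2, B2–B3, B1–B4, B1–B5, B3–B6

The largest bag has 3 vertices, giving width 2; this decomposition certifies tw(G) ≤ 2. On the other hand G contains the 3-clique {1, 2, 5}. A clique must lie in a single bag of any decomposition, so no decomposition can have width below 2. Combining the bounds, tw(G) = 2.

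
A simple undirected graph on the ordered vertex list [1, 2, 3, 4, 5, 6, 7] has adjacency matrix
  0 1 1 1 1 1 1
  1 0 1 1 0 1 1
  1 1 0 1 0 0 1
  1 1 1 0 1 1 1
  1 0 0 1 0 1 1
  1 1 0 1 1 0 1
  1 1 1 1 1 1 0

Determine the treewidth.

4

A width-4 tree decomposition is:
Bags: B1 = {1, 4, 5, 6, 7}  B2 = {1, 2, 4, 6, 7}  B3 = {1, 2, 3, 4, 7}
Tree: B1–B2, B2–B3
Every bag has size at most 5, so the width is 5 − 1 = 4 and tw(G) ≤ 4. For the lower bound, the 5 vertices {1, 2, 3, 4, 7} are pairwise adjacent, and any tree decomposition puts a clique entirely inside one bag — forcing width ≥ 4. Therefore the treewidth is 4.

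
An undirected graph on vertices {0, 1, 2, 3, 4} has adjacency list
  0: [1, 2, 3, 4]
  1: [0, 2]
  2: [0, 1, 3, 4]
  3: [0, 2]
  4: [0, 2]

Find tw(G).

2

A width-2 tree decomposition is:
Bags: B1 = {0, 2, 3}  B2 = {0, 2, 4}  B3 = {0, 1, 2}
Tree: B1–B2, B2–B3
Every bag has size at most 3, so the width is 3 − 1 = 2 and tw(G) ≤ 2. Conversely, {0, 1, 2} is a clique of size 3, and the vertices of any clique must share a bag in every tree decomposition; so some bag has ≥ 3 vertices and tw(G) ≥ 2. Combining the bounds, tw(G) = 2.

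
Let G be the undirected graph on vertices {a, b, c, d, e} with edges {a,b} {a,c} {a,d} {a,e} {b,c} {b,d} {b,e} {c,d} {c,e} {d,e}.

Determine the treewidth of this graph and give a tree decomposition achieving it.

Treewidth 4.
One optimal decomposition is:
Bags: B1 = {a, b, c, d, e}
Tree: (single bag)

With just one bag of size 5, the width is 5 − 1 = 4, so tw(G) ≤ 4. On the other hand G contains the 5-clique {a, b, c, d, e}. A clique must lie in a single bag of any decomposition, so no decomposition can have width below 4. Hence tw(G) = 4 exactly.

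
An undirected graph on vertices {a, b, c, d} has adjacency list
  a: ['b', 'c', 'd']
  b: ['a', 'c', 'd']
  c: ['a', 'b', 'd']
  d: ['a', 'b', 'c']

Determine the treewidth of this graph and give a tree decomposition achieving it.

Treewidth 3.
Bags: B1 = {a, b, c, d}
Tree: (single bag)

A single bag containing all 4 vertices is trivially a valid decomposition of width 3. For the lower bound, the 4 vertices {a, b, c, d} are pairwise adjacent, and any tree decomposition puts a clique entirely inside one bag — forcing width ≥ 3. Hence tw(G) = 3 exactly.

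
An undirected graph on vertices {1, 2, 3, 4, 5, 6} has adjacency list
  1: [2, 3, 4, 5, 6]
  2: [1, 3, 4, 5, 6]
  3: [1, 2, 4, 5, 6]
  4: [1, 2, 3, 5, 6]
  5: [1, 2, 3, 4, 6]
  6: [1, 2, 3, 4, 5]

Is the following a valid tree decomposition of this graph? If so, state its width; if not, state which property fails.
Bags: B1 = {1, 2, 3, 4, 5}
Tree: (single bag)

A tree decomposition must satisfy three properties: every vertex lies in some bag; for every edge, both endpoints lie together in some bag; and for every vertex, the bags containing it form a connected subtree. Here vertex 6 appears in no bag, so the decomposition is invalid.

No — vertex 6 appears in no bag.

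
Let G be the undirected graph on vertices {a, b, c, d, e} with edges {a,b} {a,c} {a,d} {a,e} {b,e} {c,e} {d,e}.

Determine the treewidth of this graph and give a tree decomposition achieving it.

Treewidth 2.
One optimal decomposition is:
Bags: B1 = {a, b, e}  B2 = {a, d, e}  B3 = {a, c, e}
Tree: B1–B2, B2–B3

Every bag has size at most 3, so the width is 3 − 1 = 2 and tw(G) ≤ 2. For the lower bound, the 3 vertices {a, d, e} are pairwise adjacent, and any tree decomposition puts a clique entirely inside one bag — forcing width ≥ 2. Hence tw(G) = 2 exactly.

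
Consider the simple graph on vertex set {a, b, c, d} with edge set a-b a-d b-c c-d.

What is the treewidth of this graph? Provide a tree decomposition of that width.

Every bag has size at most 3, so the width is 3 − 1 = 2 and tw(G) ≤ 2. The edges c–d–a–b–c form a cycle, so G is not a tree and its treewidth is at least 2. The upper and lower bounds meet at 2, so that is the treewidth.

Treewidth 2.
One such decomposition:
Bags: B1 = {a, c, d}  B2 = {a, b, c}
Tree: B1–B2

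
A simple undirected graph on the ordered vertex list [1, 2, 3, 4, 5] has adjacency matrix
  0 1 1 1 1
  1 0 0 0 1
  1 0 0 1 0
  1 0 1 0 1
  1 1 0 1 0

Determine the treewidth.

2

A width-2 tree decomposition is:
Bags: B1 = {1, 3, 4}  B2 = {1, 4, 5}  B3 = {1, 2, 5}
Tree: B1–B2, B2–B3
Every bag has size at most 3, so the width is 3 − 1 = 2 and tw(G) ≤ 2. Conversely, {1, 2, 5} is a clique of size 3, and the vertices of any clique must share a bag in every tree decomposition; so some bag has ≥ 3 vertices and tw(G) ≥ 2. Hence tw(G) = 2 exactly.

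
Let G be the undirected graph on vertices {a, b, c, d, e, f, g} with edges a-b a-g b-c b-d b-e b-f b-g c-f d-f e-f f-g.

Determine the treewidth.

2

A width-2 tree decomposition is:
Bags: B1 = {b, f, g}  B2 = {b, c, f}  B3 = {a, b, g}  B4 = {b, d, f}  B5 = {b, e, f}
Tree: B1–B2, B1–B3, B2–B4, B4–B5
The largest bag has 3 vertices, giving width 2; this decomposition certifies tw(G) ≤ 2. For the lower bound, the 3 vertices {a, b, g} are pairwise adjacent, and any tree decomposition puts a clique entirely inside one bag — forcing width ≥ 2. The upper and lower bounds meet at 2, so that is the treewidth.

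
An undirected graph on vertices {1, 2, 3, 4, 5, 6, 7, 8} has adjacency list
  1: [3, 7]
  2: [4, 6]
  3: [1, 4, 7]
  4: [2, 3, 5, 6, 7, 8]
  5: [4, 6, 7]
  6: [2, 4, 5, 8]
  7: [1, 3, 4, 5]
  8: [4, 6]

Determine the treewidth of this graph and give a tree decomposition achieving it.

Each bag holds 3 vertices, so the decomposition has width 2, which upper-bounds the treewidth. Conversely, {1, 3, 7} is a clique of size 3, and the vertices of any clique must share a bag in every tree decomposition; so some bag has ≥ 3 vertices and tw(G) ≥ 2. Therefore the treewidth is 2.

Treewidth 2.
One such decomposition:
Bags: B1 = {4, 5, 7}  B2 = {3, 4, 7}  B3 = {4, 5, 6}  B4 = {4, 6, 8}  B5 = {1, 3, 7}  B6 = {2, 4, 6}
Tree: B1–B2, B1–B3, B3–B4, B2–B5, B4–B6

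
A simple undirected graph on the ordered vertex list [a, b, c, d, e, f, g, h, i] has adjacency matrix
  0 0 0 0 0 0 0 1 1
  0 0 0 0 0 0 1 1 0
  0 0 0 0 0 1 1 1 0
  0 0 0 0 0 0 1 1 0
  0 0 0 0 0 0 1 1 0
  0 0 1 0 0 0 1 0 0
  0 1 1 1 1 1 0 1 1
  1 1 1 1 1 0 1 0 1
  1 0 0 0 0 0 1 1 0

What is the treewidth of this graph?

2

A width-2 tree decomposition is:
Bags: B1 = {b, g, h}  B2 = {g, h, i}  B3 = {e, g, h}  B4 = {a, h, i}  B5 = {c, g, h}  B6 = {d, g, h}  B7 = {c, f, g}
Tree: B1–B2, B2–B3, B2–B4, B1–B5, B1–B6, B5–B7
Each bag holds 3 vertices, so the decomposition has width 2, which upper-bounds the treewidth. Conversely, {d, g, h} is a clique of size 3, and the vertices of any clique must share a bag in every tree decomposition; so some bag has ≥ 3 vertices and tw(G) ≥ 2. Hence tw(G) = 2 exactly.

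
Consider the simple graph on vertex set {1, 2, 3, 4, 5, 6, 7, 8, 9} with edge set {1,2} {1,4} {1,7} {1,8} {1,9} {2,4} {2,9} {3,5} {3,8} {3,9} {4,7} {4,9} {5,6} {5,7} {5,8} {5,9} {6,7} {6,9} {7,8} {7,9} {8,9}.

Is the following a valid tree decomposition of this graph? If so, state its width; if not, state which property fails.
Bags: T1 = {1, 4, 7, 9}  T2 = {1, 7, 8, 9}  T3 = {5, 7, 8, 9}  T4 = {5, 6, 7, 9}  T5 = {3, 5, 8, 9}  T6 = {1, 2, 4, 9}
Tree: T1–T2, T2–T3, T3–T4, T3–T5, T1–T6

Vertex coverage: the bags together contain {1, 2, 3, 4, 5, 6, 7, 8, 9}, the full vertex set. Edge coverage: each edge of G has both endpoints in at least one bag. Running intersection: for every vertex, the bags containing it form a connected subtree. All three properties hold, so this is a valid tree decomposition of width max|bag| − 1 = 3, and hence tw(G) ≤ 3.

Yes; width 3.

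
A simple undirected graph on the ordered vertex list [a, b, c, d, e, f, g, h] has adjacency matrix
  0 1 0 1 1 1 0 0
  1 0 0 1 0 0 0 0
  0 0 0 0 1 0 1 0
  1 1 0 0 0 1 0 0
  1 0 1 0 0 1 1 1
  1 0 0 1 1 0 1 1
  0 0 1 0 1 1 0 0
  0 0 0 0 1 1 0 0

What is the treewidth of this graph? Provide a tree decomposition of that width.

Each bag holds 3 vertices, so the decomposition has width 2, which upper-bounds the treewidth. On the other hand G contains the 3-clique {c, e, g}. A clique must lie in a single bag of any decomposition, so no decomposition can have width below 2. The upper and lower bounds meet at 2, so that is the treewidth.

Treewidth 2.
One such decomposition:
Bags: B1 = {a, d, f}  B2 = {a, e, f}  B3 = {e, f, g}  B4 = {e, f, h}  B5 = {a, b, d}  B6 = {c, e, g}
Tree: B1–B2, B2–B3, B3–B4, B1–B5, B3–B6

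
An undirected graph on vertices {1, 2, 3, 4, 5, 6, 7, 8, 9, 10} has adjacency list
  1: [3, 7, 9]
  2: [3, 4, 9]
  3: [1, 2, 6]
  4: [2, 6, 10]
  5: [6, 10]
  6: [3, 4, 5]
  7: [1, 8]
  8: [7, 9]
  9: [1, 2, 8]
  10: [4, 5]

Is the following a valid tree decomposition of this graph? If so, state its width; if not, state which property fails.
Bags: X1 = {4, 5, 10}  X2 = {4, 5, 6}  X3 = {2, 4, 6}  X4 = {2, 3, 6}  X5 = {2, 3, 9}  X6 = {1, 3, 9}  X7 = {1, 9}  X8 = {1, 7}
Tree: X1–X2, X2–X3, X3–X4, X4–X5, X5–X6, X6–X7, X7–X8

No — vertex 8 appears in no bag.

A tree decomposition must satisfy three properties: every vertex lies in some bag; for every edge, both endpoints lie together in some bag; and for every vertex, the bags containing it form a connected subtree. Here vertex 8 appears in no bag, so the decomposition is invalid.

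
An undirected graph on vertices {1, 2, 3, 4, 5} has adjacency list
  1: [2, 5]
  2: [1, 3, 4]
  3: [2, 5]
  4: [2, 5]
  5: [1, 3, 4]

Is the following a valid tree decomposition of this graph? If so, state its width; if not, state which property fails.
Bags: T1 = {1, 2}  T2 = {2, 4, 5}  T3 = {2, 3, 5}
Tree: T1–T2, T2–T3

A tree decomposition must satisfy three properties: every vertex lies in some bag; for every edge, both endpoints lie together in some bag; and for every vertex, the bags containing it form a connected subtree. Here edge (5,1) lies in no bag, so the decomposition is invalid.

No — edge (5,1) lies in no bag.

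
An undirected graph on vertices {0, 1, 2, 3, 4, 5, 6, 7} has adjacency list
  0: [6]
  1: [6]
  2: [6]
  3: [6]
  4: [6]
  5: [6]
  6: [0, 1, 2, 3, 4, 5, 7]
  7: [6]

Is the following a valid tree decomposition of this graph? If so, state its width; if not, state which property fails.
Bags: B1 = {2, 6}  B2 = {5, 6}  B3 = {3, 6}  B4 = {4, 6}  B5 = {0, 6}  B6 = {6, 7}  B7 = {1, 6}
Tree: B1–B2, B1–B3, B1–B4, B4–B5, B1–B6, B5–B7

Yes; width 1.

Every vertex of G appears in some bag (union = {0, 1, 2, 3, 4, 5, 6, 7}); every edge is covered by a bag; and for each vertex v the set of bags containing v is connected in the bag tree. The decomposition is therefore valid. The largest bag has 2 vertices, so the width is 1.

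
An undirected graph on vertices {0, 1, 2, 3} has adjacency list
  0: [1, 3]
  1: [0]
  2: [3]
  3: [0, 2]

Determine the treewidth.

1

A width-1 tree decomposition is:
Bags: B1 = {2, 3}  B2 = {0, 3}  B3 = {0, 1}
Tree: B1–B2, B2–B3
The largest bag has 2 vertices, giving width 1; this decomposition certifies tw(G) ≤ 1. Any graph with an edge has treewidth ≥ 1, and G has the edge 2–3. Hence tw(G) = 1 exactly.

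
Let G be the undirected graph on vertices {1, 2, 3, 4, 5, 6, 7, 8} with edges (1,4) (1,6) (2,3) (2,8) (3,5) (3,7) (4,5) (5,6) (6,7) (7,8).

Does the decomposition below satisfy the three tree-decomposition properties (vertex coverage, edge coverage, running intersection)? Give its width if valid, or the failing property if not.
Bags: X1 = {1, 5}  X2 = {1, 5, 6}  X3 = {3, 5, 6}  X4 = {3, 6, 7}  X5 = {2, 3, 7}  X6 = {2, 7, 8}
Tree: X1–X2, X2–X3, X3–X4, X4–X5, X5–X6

No — vertex 4 appears in no bag.

A tree decomposition must satisfy three properties: every vertex lies in some bag; for every edge, both endpoints lie together in some bag; and for every vertex, the bags containing it form a connected subtree. Here vertex 4 appears in no bag, so the decomposition is invalid.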